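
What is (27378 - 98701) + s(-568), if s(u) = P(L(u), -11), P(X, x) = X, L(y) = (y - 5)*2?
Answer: -72469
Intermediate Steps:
L(y) = -10 + 2*y (L(y) = (-5 + y)*2 = -10 + 2*y)
s(u) = -10 + 2*u
(27378 - 98701) + s(-568) = (27378 - 98701) + (-10 + 2*(-568)) = -71323 + (-10 - 1136) = -71323 - 1146 = -72469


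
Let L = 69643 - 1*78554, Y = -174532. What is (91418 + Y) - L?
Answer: -74203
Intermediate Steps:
L = -8911 (L = 69643 - 78554 = -8911)
(91418 + Y) - L = (91418 - 174532) - 1*(-8911) = -83114 + 8911 = -74203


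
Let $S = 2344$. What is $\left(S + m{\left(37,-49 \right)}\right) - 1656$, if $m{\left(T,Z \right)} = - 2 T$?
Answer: $614$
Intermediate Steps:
$\left(S + m{\left(37,-49 \right)}\right) - 1656 = \left(2344 - 74\right) - 1656 = 2270 - 1656 = 614$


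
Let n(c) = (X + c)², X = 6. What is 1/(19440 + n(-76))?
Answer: 1/24340 ≈ 4.1085e-5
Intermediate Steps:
n(c) = (6 + c)²
1/(19440 + n(-76)) = 1/(19440 + (6 - 76)²) = 1/(19440 + (-70)²) = 1/(19440 + 4900) = 1/24340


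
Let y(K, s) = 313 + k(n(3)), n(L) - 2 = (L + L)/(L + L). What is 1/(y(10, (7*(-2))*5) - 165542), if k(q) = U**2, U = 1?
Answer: -1/165228 ≈ -6.0522e-6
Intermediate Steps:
n(L) = 3 (n(L) = 2 + (L + L)/(L + L) = 2 + (2*L)/((2*L)) = 2 + (2*L)*(1/(2*L)) = 2 + 1 = 3)
k(q) = 1 (k(q) = 1**2 = 1)
y(K, s) = 314 (y(K, s) = 313 + 1 = 314)
1/(y(10, (7*(-2))*5) - 165542) = 1/(314 - 165542) = 1/(-165228) = -1/165228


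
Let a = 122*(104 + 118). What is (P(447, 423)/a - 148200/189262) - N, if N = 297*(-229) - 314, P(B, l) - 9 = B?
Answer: 14593265076887/213582167 ≈ 68326.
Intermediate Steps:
P(B, l) = 9 + B
a = 27084 (a = 122*222 = 27084)
N = -68327 (N = -68013 - 314 = -68327)
(P(447, 423)/a - 148200/189262) - N = ((9 + 447)/27084 - 148200/189262) - 1*(-68327) = (456*(1/27084) - 148200*1/189262) + 68327 = (38/2257 - 74100/94631) + 68327 = -163647722/213582167 + 68327 = 14593265076887/213582167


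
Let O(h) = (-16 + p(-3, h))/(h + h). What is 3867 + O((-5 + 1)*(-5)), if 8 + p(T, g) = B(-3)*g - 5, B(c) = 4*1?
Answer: 154731/40 ≈ 3868.3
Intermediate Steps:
B(c) = 4
p(T, g) = -13 + 4*g (p(T, g) = -8 + (4*g - 5) = -8 + (-5 + 4*g) = -13 + 4*g)
O(h) = (-29 + 4*h)/(2*h) (O(h) = (-16 + (-13 + 4*h))/(h + h) = (-29 + 4*h)/((2*h)) = (-29 + 4*h)*(1/(2*h)) = (-29 + 4*h)/(2*h))
3867 + O((-5 + 1)*(-5)) = 3867 + (2 - 29*(-1/(5*(-5 + 1)))/2) = 3867 + (2 - 29/(2*((-4*(-5))))) = 3867 + (2 - 29/2/20) = 3867 + (2 - 29/2*1/20) = 3867 + (2 - 29/40) = 3867 + 51/40 = 154731/40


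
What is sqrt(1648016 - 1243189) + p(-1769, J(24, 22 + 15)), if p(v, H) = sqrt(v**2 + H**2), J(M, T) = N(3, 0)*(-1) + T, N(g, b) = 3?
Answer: sqrt(404827) + sqrt(3130517) ≈ 2405.6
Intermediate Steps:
J(M, T) = -3 + T (J(M, T) = 3*(-1) + T = -3 + T)
p(v, H) = sqrt(H**2 + v**2)
sqrt(1648016 - 1243189) + p(-1769, J(24, 22 + 15)) = sqrt(1648016 - 1243189) + sqrt((-3 + (22 + 15))**2 + (-1769)**2) = sqrt(404827) + sqrt((-3 + 37)**2 + 3129361) = sqrt(404827) + sqrt(34**2 + 3129361) = sqrt(404827) + sqrt(1156 + 3129361) = sqrt(404827) + sqrt(3130517)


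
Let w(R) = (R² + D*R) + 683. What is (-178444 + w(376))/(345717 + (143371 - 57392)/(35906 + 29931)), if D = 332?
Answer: 5823085139/22761056108 ≈ 0.25584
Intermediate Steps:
w(R) = 683 + R² + 332*R (w(R) = (R² + 332*R) + 683 = 683 + R² + 332*R)
(-178444 + w(376))/(345717 + (143371 - 57392)/(35906 + 29931)) = (-178444 + (683 + 376² + 332*376))/(345717 + (143371 - 57392)/(35906 + 29931)) = (-178444 + (683 + 141376 + 124832))/(345717 + 85979/65837) = (-178444 + 266891)/(345717 + 85979*(1/65837)) = 88447/(345717 + 85979/65837) = 88447/(22761056108/65837) = 88447*(65837/22761056108) = 5823085139/22761056108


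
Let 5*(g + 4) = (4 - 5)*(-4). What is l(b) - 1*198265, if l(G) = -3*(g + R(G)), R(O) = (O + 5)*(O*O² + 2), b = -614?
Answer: -2114530067447/5 ≈ -4.2291e+11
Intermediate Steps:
g = -16/5 (g = -4 + ((4 - 5)*(-4))/5 = -4 + (-1*(-4))/5 = -4 + (⅕)*4 = -4 + ⅘ = -16/5 ≈ -3.2000)
R(O) = (2 + O³)*(5 + O) (R(O) = (5 + O)*(O³ + 2) = (5 + O)*(2 + O³) = (2 + O³)*(5 + O))
l(G) = -102/5 - 15*G³ - 6*G - 3*G⁴ (l(G) = -3*(-16/5 + (10 + G⁴ + 2*G + 5*G³)) = -3*(34/5 + G⁴ + 2*G + 5*G³) = -102/5 - 15*G³ - 6*G - 3*G⁴)
l(b) - 1*198265 = (-102/5 - 15*(-614)³ - 6*(-614) - 3*(-614)⁴) - 1*198265 = (-102/5 - 15*(-231475544) + 3684 - 3*142125984016) - 198265 = (-102/5 + 3472133160 + 3684 - 426377952048) - 198265 = -2114529076122/5 - 198265 = -2114530067447/5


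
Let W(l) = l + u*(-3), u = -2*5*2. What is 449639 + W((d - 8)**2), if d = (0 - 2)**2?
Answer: 449715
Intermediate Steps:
u = -20 (u = -10*2 = -20)
d = 4 (d = (-2)**2 = 4)
W(l) = 60 + l (W(l) = l - 20*(-3) = l + 60 = 60 + l)
449639 + W((d - 8)**2) = 449639 + (60 + (4 - 8)**2) = 449639 + (60 + (-4)**2) = 449639 + (60 + 16) = 449639 + 76 = 449715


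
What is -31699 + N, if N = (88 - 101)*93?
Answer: -32908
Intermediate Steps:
N = -1209 (N = -13*93 = -1209)
-31699 + N = -31699 - 1209 = -32908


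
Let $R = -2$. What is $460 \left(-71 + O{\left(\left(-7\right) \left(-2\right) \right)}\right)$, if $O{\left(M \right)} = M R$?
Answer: $-45540$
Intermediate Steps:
$O{\left(M \right)} = - 2 M$ ($O{\left(M \right)} = M \left(-2\right) = - 2 M$)
$460 \left(-71 + O{\left(\left(-7\right) \left(-2\right) \right)}\right) = 460 \left(-71 - 2 \left(\left(-7\right) \left(-2\right)\right)\right) = 460 \left(-71 - 28\right) = 460 \left(-99\right) = -45540$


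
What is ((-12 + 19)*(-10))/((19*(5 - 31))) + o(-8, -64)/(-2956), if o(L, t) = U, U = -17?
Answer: 107659/730132 ≈ 0.14745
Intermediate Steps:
o(L, t) = -17
((-12 + 19)*(-10))/((19*(5 - 31))) + o(-8, -64)/(-2956) = ((-12 + 19)*(-10))/((19*(5 - 31))) - 17/(-2956) = (7*(-10))/((19*(-26))) - 17*(-1/2956) = -70/(-494) + 17/2956 = -70*(-1/494) + 17/2956 = 35/247 + 17/2956 = 107659/730132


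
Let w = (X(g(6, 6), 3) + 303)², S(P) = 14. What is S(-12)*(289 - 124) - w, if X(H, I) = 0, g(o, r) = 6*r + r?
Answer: -89499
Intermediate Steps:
g(o, r) = 7*r
w = 91809 (w = (0 + 303)² = 303² = 91809)
S(-12)*(289 - 124) - w = 14*(289 - 124) - 1*91809 = 14*165 - 91809 = 2310 - 91809 = -89499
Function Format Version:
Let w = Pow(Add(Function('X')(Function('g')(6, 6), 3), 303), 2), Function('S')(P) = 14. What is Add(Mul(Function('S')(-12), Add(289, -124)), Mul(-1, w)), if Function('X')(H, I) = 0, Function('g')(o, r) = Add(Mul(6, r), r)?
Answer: -89499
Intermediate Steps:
Function('g')(o, r) = Mul(7, r)
w = 91809 (w = Pow(Add(0, 303), 2) = Pow(303, 2) = 91809)
Add(Mul(Function('S')(-12), Add(289, -124)), Mul(-1, w)) = Add(Mul(14, Add(289, -124)), Mul(-1, 91809)) = Add(Mul(14, 165), -91809) = Add(2310, -91809) = -89499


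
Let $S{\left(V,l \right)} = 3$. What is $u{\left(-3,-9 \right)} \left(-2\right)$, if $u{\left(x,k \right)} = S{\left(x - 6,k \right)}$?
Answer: $-6$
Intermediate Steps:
$u{\left(x,k \right)} = 3$
$u{\left(-3,-9 \right)} \left(-2\right) = 3 \left(-2\right) = -6$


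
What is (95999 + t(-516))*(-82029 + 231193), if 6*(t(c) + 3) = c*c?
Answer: 20938449008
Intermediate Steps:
t(c) = -3 + c**2/6 (t(c) = -3 + (c*c)/6 = -3 + c**2/6)
(95999 + t(-516))*(-82029 + 231193) = (95999 + (-3 + (1/6)*(-516)**2))*(-82029 + 231193) = (95999 + (-3 + (1/6)*266256))*149164 = (95999 + (-3 + 44376))*149164 = (95999 + 44373)*149164 = 140372*149164 = 20938449008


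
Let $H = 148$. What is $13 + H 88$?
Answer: $13037$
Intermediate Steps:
$13 + H 88 = 13 + 148 \cdot 88 = 13 + 13024 = 13037$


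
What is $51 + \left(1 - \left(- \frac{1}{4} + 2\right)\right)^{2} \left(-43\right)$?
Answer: $\frac{429}{16} \approx 26.813$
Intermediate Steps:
$51 + \left(1 - \left(- \frac{1}{4} + 2\right)\right)^{2} \left(-43\right) = 51 + \left(1 - \frac{7}{4}\right)^{2} \left(-43\right) = 51 + \left(- \frac{3}{4}\right)^{2} \left(-43\right) = 51 + \frac{9}{16} \left(-43\right) = 51 - \frac{387}{16} = \frac{429}{16}$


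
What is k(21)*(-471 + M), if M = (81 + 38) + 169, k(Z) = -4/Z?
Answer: 244/7 ≈ 34.857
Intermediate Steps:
M = 288 (M = 119 + 169 = 288)
k(21)*(-471 + M) = (-4/21)*(-471 + 288) = -4*1/21*(-183) = -4/21*(-183) = 244/7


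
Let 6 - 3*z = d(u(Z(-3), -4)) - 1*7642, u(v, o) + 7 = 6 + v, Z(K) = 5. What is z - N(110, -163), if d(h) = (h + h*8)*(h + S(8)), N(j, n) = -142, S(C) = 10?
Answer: 7570/3 ≈ 2523.3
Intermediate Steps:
u(v, o) = -1 + v (u(v, o) = -7 + (6 + v) = -1 + v)
d(h) = 9*h*(10 + h) (d(h) = (h + h*8)*(h + 10) = (h + 8*h)*(10 + h) = (9*h)*(10 + h) = 9*h*(10 + h))
z = 7144/3 (z = 2 - (9*(-1 + 5)*(10 + (-1 + 5)) - 1*7642)/3 = 2 - (9*4*(10 + 4) - 7642)/3 = 2 - (9*4*14 - 7642)/3 = 2 - (504 - 7642)/3 = 2 - ⅓*(-7138) = 2 + 7138/3 = 7144/3 ≈ 2381.3)
z - N(110, -163) = 7144/3 - 1*(-142) = 7144/3 + 142 = 7570/3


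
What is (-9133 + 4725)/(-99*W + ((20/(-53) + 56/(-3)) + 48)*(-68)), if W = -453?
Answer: -700872/6817601 ≈ -0.10280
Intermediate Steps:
(-9133 + 4725)/(-99*W + ((20/(-53) + 56/(-3)) + 48)*(-68)) = (-9133 + 4725)/(-99*(-453) + ((20/(-53) + 56/(-3)) + 48)*(-68)) = -4408/(44847 + ((20*(-1/53) + 56*(-⅓)) + 48)*(-68)) = -4408/(44847 + ((-20/53 - 56/3) + 48)*(-68)) = -4408/(44847 + (-3028/159 + 48)*(-68)) = -4408/(44847 + (4604/159)*(-68)) = -4408/(44847 - 313072/159) = -4408/6817601/159 = -4408*159/6817601 = -700872/6817601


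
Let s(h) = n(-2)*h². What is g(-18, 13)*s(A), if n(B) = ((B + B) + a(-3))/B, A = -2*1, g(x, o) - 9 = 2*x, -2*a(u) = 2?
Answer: -270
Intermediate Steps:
a(u) = -1 (a(u) = -½*2 = -1)
g(x, o) = 9 + 2*x
A = -2
n(B) = (-1 + 2*B)/B (n(B) = ((B + B) - 1)/B = (2*B - 1)/B = (-1 + 2*B)/B)
s(h) = 5*h²/2 (s(h) = (2 - 1/(-2))*h² = (2 - 1*(-½))*h² = (2 + ½)*h² = 5*h²/2)
g(-18, 13)*s(A) = (9 + 2*(-18))*((5/2)*(-2)²) = (9 - 36)*((5/2)*4) = -27*10 = -270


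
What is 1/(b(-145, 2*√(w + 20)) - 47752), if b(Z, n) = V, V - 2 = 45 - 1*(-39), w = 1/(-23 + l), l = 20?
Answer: -1/47666 ≈ -2.0979e-5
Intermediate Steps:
w = -⅓ (w = 1/(-23 + 20) = 1/(-3) = -⅓ ≈ -0.33333)
V = 86 (V = 2 + (45 - 1*(-39)) = 2 + (45 + 39) = 2 + 84 = 86)
b(Z, n) = 86
1/(b(-145, 2*√(w + 20)) - 47752) = 1/(86 - 47752) = 1/(-47666) = -1/47666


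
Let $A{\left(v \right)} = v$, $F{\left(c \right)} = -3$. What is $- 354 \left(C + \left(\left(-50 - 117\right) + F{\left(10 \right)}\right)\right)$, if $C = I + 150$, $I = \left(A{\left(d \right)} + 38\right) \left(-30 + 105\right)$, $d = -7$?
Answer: $-815970$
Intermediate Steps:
$I = 2325$ ($I = \left(-7 + 38\right) \left(-30 + 105\right) = 31 \cdot 75 = 2325$)
$C = 2475$ ($C = 2325 + 150 = 2475$)
$- 354 \left(C + \left(\left(-50 - 117\right) + F{\left(10 \right)}\right)\right) = - 354 \left(2475 - 170\right) = \left(-354\right) 2305 = -815970$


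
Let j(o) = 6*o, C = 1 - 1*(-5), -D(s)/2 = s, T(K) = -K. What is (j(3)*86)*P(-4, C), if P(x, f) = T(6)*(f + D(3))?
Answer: 0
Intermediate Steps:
D(s) = -2*s
C = 6 (C = 1 + 5 = 6)
P(x, f) = 36 - 6*f (P(x, f) = (-1*6)*(f - 2*3) = -6*(f - 6) = -6*(-6 + f) = 36 - 6*f)
(j(3)*86)*P(-4, C) = ((6*3)*86)*(36 - 6*6) = (18*86)*(36 - 36) = 1548*0 = 0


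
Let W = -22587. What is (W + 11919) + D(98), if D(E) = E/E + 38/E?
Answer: -522664/49 ≈ -10667.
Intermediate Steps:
D(E) = 1 + 38/E
(W + 11919) + D(98) = (-22587 + 11919) + (38 + 98)/98 = -10668 + (1/98)*136 = -10668 + 68/49 = -522664/49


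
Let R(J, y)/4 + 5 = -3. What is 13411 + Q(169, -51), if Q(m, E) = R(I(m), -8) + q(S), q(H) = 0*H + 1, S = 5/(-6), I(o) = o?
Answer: 13380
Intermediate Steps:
R(J, y) = -32 (R(J, y) = -20 + 4*(-3) = -20 - 12 = -32)
S = -5/6 (S = 5*(-1/6) = -5/6 ≈ -0.83333)
q(H) = 1 (q(H) = 0 + 1 = 1)
Q(m, E) = -31 (Q(m, E) = -32 + 1 = -31)
13411 + Q(169, -51) = 13411 - 31 = 13380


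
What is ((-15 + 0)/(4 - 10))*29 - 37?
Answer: 71/2 ≈ 35.500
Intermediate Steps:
((-15 + 0)/(4 - 10))*29 - 37 = -15/(-6)*29 - 37 = -15*(-⅙)*29 - 37 = (5/2)*29 - 37 = 145/2 - 37 = 71/2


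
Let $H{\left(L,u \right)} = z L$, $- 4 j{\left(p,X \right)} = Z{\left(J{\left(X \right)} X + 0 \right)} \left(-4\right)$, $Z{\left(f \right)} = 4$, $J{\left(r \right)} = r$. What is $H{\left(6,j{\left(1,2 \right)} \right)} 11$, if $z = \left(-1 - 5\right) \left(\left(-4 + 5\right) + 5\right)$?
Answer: $-2376$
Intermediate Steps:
$z = -36$ ($z = - 6 \left(1 + 5\right) = \left(-6\right) 6 = -36$)
$j{\left(p,X \right)} = 4$ ($j{\left(p,X \right)} = - \frac{4 \left(-4\right)}{4} = \left(- \frac{1}{4}\right) \left(-16\right) = 4$)
$H{\left(L,u \right)} = - 36 L$
$H{\left(6,j{\left(1,2 \right)} \right)} 11 = \left(-36\right) 6 \cdot 11 = \left(-216\right) 11 = -2376$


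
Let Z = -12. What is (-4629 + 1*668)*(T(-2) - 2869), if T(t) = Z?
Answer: 11411641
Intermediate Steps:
T(t) = -12
(-4629 + 1*668)*(T(-2) - 2869) = (-4629 + 1*668)*(-12 - 2869) = (-4629 + 668)*(-2881) = -3961*(-2881) = 11411641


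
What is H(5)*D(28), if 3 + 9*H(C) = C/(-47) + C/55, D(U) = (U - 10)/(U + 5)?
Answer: -3118/17061 ≈ -0.18276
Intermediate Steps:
D(U) = (-10 + U)/(5 + U)
H(C) = -⅓ - 8*C/23265 (H(C) = -⅓ + (C/(-47) + C/55)/9 = -⅓ + (C*(-1/47) + C*(1/55))/9 = -⅓ + (-C/47 + C/55)/9 = -⅓ + (-8*C/2585)/9 = -⅓ - 8*C/23265)
H(5)*D(28) = (-⅓ - 8/23265*5)*((-10 + 28)/(5 + 28)) = (-⅓ - 8/4653)*(18/33) = -1559*18/153549 = -1559/4653*6/11 = -3118/17061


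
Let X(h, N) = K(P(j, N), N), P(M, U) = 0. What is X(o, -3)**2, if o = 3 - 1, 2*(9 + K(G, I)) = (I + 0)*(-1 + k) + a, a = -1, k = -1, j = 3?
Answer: 169/4 ≈ 42.250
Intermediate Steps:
K(G, I) = -19/2 - I (K(G, I) = -9 + ((I + 0)*(-1 - 1) - 1)/2 = -9 + (I*(-2) - 1)/2 = -9 + (-2*I - 1)/2 = -9 + (-1 - 2*I)/2 = -9 + (-1/2 - I) = -19/2 - I)
o = 2
X(h, N) = -19/2 - N
X(o, -3)**2 = (-19/2 - 1*(-3))**2 = (-19/2 + 3)**2 = (-13/2)**2 = 169/4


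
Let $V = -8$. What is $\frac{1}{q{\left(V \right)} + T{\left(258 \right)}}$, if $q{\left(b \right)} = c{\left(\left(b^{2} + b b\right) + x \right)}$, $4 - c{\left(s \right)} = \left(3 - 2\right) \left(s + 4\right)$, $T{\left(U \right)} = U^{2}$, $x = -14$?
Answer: $\frac{1}{66450} \approx 1.5049 \cdot 10^{-5}$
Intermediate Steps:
$c{\left(s \right)} = - s$ ($c{\left(s \right)} = 4 - \left(3 - 2\right) \left(s + 4\right) = 4 - 1 \left(4 + s\right) = 4 - \left(4 + s\right) = - s$)
$q{\left(b \right)} = 14 - 2 b^{2}$ ($q{\left(b \right)} = - (\left(b^{2} + b b\right) - 14) = - (\left(b^{2} + b^{2}\right) - 14) = - (2 b^{2} - 14) = - (-14 + 2 b^{2}) = 14 - 2 b^{2}$)
$\frac{1}{q{\left(V \right)} + T{\left(258 \right)}} = \frac{1}{\left(14 - 2 \left(-8\right)^{2}\right) + 258^{2}} = \frac{1}{\left(14 - 128\right) + 66564} = \frac{1}{-114 + 66564} = \frac{1}{66450}$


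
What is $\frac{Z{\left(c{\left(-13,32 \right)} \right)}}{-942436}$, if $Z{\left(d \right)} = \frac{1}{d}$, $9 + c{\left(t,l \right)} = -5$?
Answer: $\frac{1}{13194104} \approx 7.5791 \cdot 10^{-8}$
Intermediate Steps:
$c{\left(t,l \right)} = -14$ ($c{\left(t,l \right)} = -9 - 5 = -14$)
$\frac{Z{\left(c{\left(-13,32 \right)} \right)}}{-942436} = \frac{1}{\left(-14\right) \left(-942436\right)} = \left(- \frac{1}{14}\right) \left(- \frac{1}{942436}\right) = \frac{1}{13194104}$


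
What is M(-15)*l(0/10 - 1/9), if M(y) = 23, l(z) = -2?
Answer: -46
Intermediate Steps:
M(-15)*l(0/10 - 1/9) = 23*(-2) = -46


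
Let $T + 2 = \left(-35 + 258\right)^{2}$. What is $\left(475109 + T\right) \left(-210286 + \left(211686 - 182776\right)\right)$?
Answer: $-95192654336$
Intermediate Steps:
$T = 49727$ ($T = -2 + \left(-35 + 258\right)^{2} = -2 + 223^{2} = -2 + 49729 = 49727$)
$\left(475109 + T\right) \left(-210286 + \left(211686 - 182776\right)\right) = \left(475109 + 49727\right) \left(-210286 + \left(211686 - 182776\right)\right) = 524836 \left(-210286 + \left(211686 - 182776\right)\right) = 524836 \left(-210286 + 28910\right) = 524836 \left(-181376\right) = -95192654336$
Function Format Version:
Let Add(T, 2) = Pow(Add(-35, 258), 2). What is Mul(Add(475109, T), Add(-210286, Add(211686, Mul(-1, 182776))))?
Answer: -95192654336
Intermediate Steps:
T = 49727 (T = Add(-2, Pow(Add(-35, 258), 2)) = Add(-2, Pow(223, 2)) = Add(-2, 49729) = 49727)
Mul(Add(475109, T), Add(-210286, Add(211686, Mul(-1, 182776)))) = Mul(Add(475109, 49727), Add(-210286, Add(211686, Mul(-1, 182776)))) = Mul(524836, Add(-210286, Add(211686, -182776))) = Mul(524836, Add(-210286, 28910)) = Mul(524836, -181376) = -95192654336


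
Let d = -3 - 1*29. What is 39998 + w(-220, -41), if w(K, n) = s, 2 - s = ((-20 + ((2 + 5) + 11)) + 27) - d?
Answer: 39943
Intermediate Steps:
d = -32 (d = -3 - 29 = -32)
s = -55 (s = 2 - (((-20 + ((2 + 5) + 11)) + 27) - 1*(-32)) = 2 - (((-20 + (7 + 11)) + 27) + 32) = 2 - (((-20 + 18) + 27) + 32) = 2 - ((-2 + 27) + 32) = 2 - (25 + 32) = 2 - 1*57 = 2 - 57 = -55)
w(K, n) = -55
39998 + w(-220, -41) = 39998 - 55 = 39943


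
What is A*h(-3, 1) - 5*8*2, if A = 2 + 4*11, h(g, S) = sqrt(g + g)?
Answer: -80 + 46*I*sqrt(6) ≈ -80.0 + 112.68*I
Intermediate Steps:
h(g, S) = sqrt(2)*sqrt(g) (h(g, S) = sqrt(2*g) = sqrt(2)*sqrt(g))
A = 46 (A = 2 + 44 = 46)
A*h(-3, 1) - 5*8*2 = 46*(sqrt(2)*sqrt(-3)) - 5*8*2 = 46*(sqrt(2)*(I*sqrt(3))) - 40*2 = 46*(I*sqrt(6)) - 80 = 46*I*sqrt(6) - 80 = -80 + 46*I*sqrt(6)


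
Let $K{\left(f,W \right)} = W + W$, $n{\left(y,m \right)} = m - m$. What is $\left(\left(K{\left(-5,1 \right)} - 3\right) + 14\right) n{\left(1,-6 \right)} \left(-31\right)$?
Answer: $0$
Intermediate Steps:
$n{\left(y,m \right)} = 0$
$K{\left(f,W \right)} = 2 W$
$\left(\left(K{\left(-5,1 \right)} - 3\right) + 14\right) n{\left(1,-6 \right)} \left(-31\right) = \left(\left(2 \cdot 1 - 3\right) + 14\right) 0 \left(-31\right) = \left(\left(2 - 3\right) + 14\right) 0 \left(-31\right) = \left(-1 + 14\right) 0 \left(-31\right) = 13 \cdot 0 \left(-31\right) = 0 \left(-31\right) = 0$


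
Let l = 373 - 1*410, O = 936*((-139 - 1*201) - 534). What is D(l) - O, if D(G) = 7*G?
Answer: 817805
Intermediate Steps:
O = -818064 (O = 936*((-139 - 201) - 534) = 936*(-340 - 534) = 936*(-874) = -818064)
l = -37 (l = 373 - 410 = -37)
D(l) - O = 7*(-37) - 1*(-818064) = -259 + 818064 = 817805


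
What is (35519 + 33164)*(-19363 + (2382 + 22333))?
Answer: 367591416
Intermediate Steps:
(35519 + 33164)*(-19363 + (2382 + 22333)) = 68683*(-19363 + 24715) = 68683*5352 = 367591416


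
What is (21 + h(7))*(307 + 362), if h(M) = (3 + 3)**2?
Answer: 38133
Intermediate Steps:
h(M) = 36 (h(M) = 6**2 = 36)
(21 + h(7))*(307 + 362) = (21 + 36)*(307 + 362) = 57*669 = 38133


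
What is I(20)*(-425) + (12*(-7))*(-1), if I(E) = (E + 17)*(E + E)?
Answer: -628916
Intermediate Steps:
I(E) = 2*E*(17 + E) (I(E) = (17 + E)*(2*E) = 2*E*(17 + E))
I(20)*(-425) + (12*(-7))*(-1) = (2*20*(17 + 20))*(-425) + (12*(-7))*(-1) = (2*20*37)*(-425) - 84*(-1) = 1480*(-425) + 84 = -629000 + 84 = -628916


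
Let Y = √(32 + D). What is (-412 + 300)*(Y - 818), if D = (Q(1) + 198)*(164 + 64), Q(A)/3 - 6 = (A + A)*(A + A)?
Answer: 91616 - 448*√3251 ≈ 66072.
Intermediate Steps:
Q(A) = 18 + 12*A² (Q(A) = 18 + 3*((A + A)*(A + A)) = 18 + 3*((2*A)*(2*A)) = 18 + 3*(4*A²) = 18 + 12*A²)
D = 51984 (D = ((18 + 12*1²) + 198)*(164 + 64) = ((18 + 12*1) + 198)*228 = ((18 + 12) + 198)*228 = (30 + 198)*228 = 228*228 = 51984)
Y = 4*√3251 (Y = √(32 + 51984) = √52016 = 4*√3251 ≈ 228.07)
(-412 + 300)*(Y - 818) = (-412 + 300)*(4*√3251 - 818) = -112*(-818 + 4*√3251) = 91616 - 448*√3251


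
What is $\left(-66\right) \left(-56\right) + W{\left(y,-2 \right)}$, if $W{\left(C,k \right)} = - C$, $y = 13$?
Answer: $3683$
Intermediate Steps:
$\left(-66\right) \left(-56\right) + W{\left(y,-2 \right)} = \left(-66\right) \left(-56\right) - 13 = 3696 - 13 = 3683$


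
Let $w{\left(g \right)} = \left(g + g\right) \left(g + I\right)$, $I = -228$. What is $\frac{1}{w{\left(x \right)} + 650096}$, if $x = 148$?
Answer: $\frac{1}{626416} \approx 1.5964 \cdot 10^{-6}$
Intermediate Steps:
$w{\left(g \right)} = 2 g \left(-228 + g\right)$ ($w{\left(g \right)} = \left(g + g\right) \left(g - 228\right) = 2 g \left(-228 + g\right)$)
$\frac{1}{w{\left(x \right)} + 650096} = \frac{1}{2 \cdot 148 \left(-228 + 148\right) + 650096} = \frac{1}{2 \cdot 148 \left(-80\right) + 650096} = \frac{1}{-23680 + 650096} = \frac{1}{626416}$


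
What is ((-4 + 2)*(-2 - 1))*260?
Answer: 1560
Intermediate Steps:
((-4 + 2)*(-2 - 1))*260 = -2*(-3)*260 = 6*260 = 1560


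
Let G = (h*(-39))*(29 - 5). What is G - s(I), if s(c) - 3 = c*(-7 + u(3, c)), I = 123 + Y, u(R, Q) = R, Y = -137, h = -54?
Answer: 50485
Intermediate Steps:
I = -14 (I = 123 - 137 = -14)
s(c) = 3 - 4*c (s(c) = 3 + c*(-7 + 3) = 3 + c*(-4) = 3 - 4*c)
G = 50544 (G = (-54*(-39))*(29 - 5) = 2106*24 = 50544)
G - s(I) = 50544 - (3 - 4*(-14)) = 50544 - (3 + 56) = 50544 - 1*59 = 50544 - 59 = 50485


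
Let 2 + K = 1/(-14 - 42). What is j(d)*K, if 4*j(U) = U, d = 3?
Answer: -339/224 ≈ -1.5134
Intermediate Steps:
j(U) = U/4
K = -113/56 (K = -2 + 1/(-14 - 42) = -2 + 1/(-56) = -2 - 1/56 = -113/56 ≈ -2.0179)
j(d)*K = ((¼)*3)*(-113/56) = (¾)*(-113/56) = -339/224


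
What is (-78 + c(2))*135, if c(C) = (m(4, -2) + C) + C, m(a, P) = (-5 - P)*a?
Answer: -11610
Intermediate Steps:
m(a, P) = a*(-5 - P)
c(C) = -12 + 2*C (c(C) = (-1*4*(5 - 2) + C) + C = (-1*4*3 + C) + C = (-12 + C) + C = -12 + 2*C)
(-78 + c(2))*135 = (-78 + (-12 + 2*2))*135 = (-78 + (-12 + 4))*135 = (-78 - 8)*135 = -86*135 = -11610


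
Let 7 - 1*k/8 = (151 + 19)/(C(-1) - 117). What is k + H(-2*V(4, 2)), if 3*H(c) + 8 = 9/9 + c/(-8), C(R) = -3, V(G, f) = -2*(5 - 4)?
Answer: 389/6 ≈ 64.833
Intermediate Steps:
V(G, f) = -2 (V(G, f) = -2*1 = -2)
H(c) = -7/3 - c/24 (H(c) = -8/3 + (9/9 + c/(-8))/3 = -8/3 + (9*(⅑) + c*(-⅛))/3 = -8/3 + (1 - c/8)/3 = -8/3 + (⅓ - c/24) = -7/3 - c/24)
k = 202/3 (k = 56 - 8*(151 + 19)/(-3 - 117) = 56 - 1360/(-120) = 56 - 1360*(-1)/120 = 56 - 8*(-17/12) = 56 + 34/3 = 202/3 ≈ 67.333)
k + H(-2*V(4, 2)) = 202/3 + (-7/3 - (-1)*(-2)/12) = 202/3 + (-7/3 - 1/24*4) = 202/3 + (-7/3 - ⅙) = 202/3 - 5/2 = 389/6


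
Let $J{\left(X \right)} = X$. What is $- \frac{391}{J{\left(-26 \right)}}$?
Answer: $\frac{391}{26} \approx 15.038$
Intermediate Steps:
$- \frac{391}{J{\left(-26 \right)}} = - \frac{391}{-26} = \left(-391\right) \left(- \frac{1}{26}\right) = \frac{391}{26}$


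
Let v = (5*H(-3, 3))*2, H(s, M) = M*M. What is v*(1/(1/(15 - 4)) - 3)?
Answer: 720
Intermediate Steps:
H(s, M) = M**2
v = 90 (v = (5*3**2)*2 = (5*9)*2 = 45*2 = 90)
v*(1/(1/(15 - 4)) - 3) = 90*(1/(1/(15 - 4)) - 3) = 90*(1/(1/11) - 3) = 90*(11 - 3) = 90*8 = 720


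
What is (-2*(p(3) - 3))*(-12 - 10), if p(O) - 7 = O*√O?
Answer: 176 + 132*√3 ≈ 404.63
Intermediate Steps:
p(O) = 7 + O^(3/2) (p(O) = 7 + O*√O = 7 + O^(3/2))
(-2*(p(3) - 3))*(-12 - 10) = (-2*((7 + 3^(3/2)) - 3))*(-12 - 10) = -2*((7 + 3*√3) - 3)*(-22) = -2*(4 + 3*√3)*(-22) = (-8 - 6*√3)*(-22) = 176 + 132*√3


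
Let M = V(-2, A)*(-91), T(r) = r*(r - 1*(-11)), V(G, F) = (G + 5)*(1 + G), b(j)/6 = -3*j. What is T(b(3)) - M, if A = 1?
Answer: 2049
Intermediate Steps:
b(j) = -18*j (b(j) = 6*(-3*j) = -18*j)
V(G, F) = (1 + G)*(5 + G) (V(G, F) = (5 + G)*(1 + G) = (1 + G)*(5 + G))
T(r) = r*(11 + r) (T(r) = r*(r + 11) = r*(11 + r))
M = 273 (M = (5 + (-2)**2 + 6*(-2))*(-91) = (5 + 4 - 12)*(-91) = -3*(-91) = 273)
T(b(3)) - M = (-18*3)*(11 - 18*3) - 1*273 = -54*(11 - 54) - 273 = -54*(-43) - 273 = 2322 - 273 = 2049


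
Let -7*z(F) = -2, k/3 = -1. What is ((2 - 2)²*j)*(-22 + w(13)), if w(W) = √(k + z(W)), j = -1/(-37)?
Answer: 0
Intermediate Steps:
k = -3 (k = 3*(-1) = -3)
z(F) = 2/7 (z(F) = -⅐*(-2) = 2/7)
j = 1/37 (j = -1*(-1/37) = 1/37 ≈ 0.027027)
w(W) = I*√133/7 (w(W) = √(-3 + 2/7) = √(-19/7) = I*√133/7)
((2 - 2)²*j)*(-22 + w(13)) = ((2 - 2)²*(1/37))*(-22 + I*√133/7) = (0²*(1/37))*(-22 + I*√133/7) = (0*(1/37))*(-22 + I*√133/7) = 0*(-22 + I*√133/7) = 0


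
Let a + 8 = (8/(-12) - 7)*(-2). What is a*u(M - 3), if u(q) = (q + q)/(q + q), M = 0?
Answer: 22/3 ≈ 7.3333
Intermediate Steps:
a = 22/3 (a = -8 + (8/(-12) - 7)*(-2) = -8 + (8*(-1/12) - 7)*(-2) = -8 + (-2/3 - 7)*(-2) = -8 - 23/3*(-2) = -8 + 46/3 = 22/3 ≈ 7.3333)
u(q) = 1 (u(q) = (2*q)/((2*q)) = (2*q)*(1/(2*q)) = 1)
a*u(M - 3) = (22/3)*1 = 22/3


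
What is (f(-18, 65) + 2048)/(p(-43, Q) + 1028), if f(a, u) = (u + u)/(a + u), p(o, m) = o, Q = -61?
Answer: 96386/46295 ≈ 2.0820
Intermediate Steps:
f(a, u) = 2*u/(a + u) (f(a, u) = (2*u)/(a + u) = 2*u/(a + u))
(f(-18, 65) + 2048)/(p(-43, Q) + 1028) = (2*65/(-18 + 65) + 2048)/(-43 + 1028) = (2*65/47 + 2048)/985 = (2*65*(1/47) + 2048)*(1/985) = (130/47 + 2048)*(1/985) = (96386/47)*(1/985) = 96386/46295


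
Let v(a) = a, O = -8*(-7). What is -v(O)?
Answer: -56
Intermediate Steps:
O = 56
-v(O) = -1*56 = -56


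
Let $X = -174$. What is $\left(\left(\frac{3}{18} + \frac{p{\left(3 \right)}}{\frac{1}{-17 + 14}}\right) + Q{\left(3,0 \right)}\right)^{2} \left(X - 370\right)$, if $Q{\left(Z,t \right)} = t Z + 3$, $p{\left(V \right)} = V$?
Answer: $- \frac{166600}{9} \approx -18511.0$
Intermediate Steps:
$Q{\left(Z,t \right)} = 3 + Z t$ ($Q{\left(Z,t \right)} = Z t + 3 = 3 + Z t$)
$\left(\left(\frac{3}{18} + \frac{p{\left(3 \right)}}{\frac{1}{-17 + 14}}\right) + Q{\left(3,0 \right)}\right)^{2} \left(X - 370\right) = \left(\left(\frac{3}{18} + \frac{3}{\frac{1}{-17 + 14}}\right) + \left(3 + 3 \cdot 0\right)\right)^{2} \left(-174 - 370\right) = \left(\left(3 \cdot \frac{1}{18} + \frac{3}{\frac{1}{-3}}\right) + \left(3 + 0\right)\right)^{2} \left(-544\right) = \left(\left(\frac{1}{6} + \frac{3}{- \frac{1}{3}}\right) + 3\right)^{2} \left(-544\right) = \left(\left(\frac{1}{6} + 3 \left(-3\right)\right) + 3\right)^{2} \left(-544\right) = \left(\left(\frac{1}{6} - 9\right) + 3\right)^{2} \left(-544\right) = \left(- \frac{53}{6} + 3\right)^{2} \left(-544\right) = \left(- \frac{35}{6}\right)^{2} \left(-544\right) = \frac{1225}{36} \left(-544\right) = - \frac{166600}{9}$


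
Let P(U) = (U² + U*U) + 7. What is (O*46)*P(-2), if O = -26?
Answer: -17940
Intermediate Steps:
P(U) = 7 + 2*U² (P(U) = (U² + U²) + 7 = 2*U² + 7 = 7 + 2*U²)
(O*46)*P(-2) = (-26*46)*(7 + 2*(-2)²) = -1196*(7 + 2*4) = -1196*(7 + 8) = -1196*15 = -17940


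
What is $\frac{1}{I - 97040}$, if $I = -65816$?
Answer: $- \frac{1}{162856} \approx -6.1404 \cdot 10^{-6}$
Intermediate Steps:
$\frac{1}{I - 97040} = \frac{1}{-65816 - 97040} = \frac{1}{-162856} = - \frac{1}{162856}$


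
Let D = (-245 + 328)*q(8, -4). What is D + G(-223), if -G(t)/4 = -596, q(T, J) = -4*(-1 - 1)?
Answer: 3048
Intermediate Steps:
q(T, J) = 8 (q(T, J) = -4*(-2) = 8)
G(t) = 2384 (G(t) = -4*(-596) = 2384)
D = 664 (D = (-245 + 328)*8 = 83*8 = 664)
D + G(-223) = 664 + 2384 = 3048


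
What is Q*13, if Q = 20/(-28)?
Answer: -65/7 ≈ -9.2857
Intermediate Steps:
Q = -5/7 (Q = 20*(-1/28) = -5/7 ≈ -0.71429)
Q*13 = -5/7*13 = -65/7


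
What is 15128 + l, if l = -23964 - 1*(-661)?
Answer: -8175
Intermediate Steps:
l = -23303 (l = -23964 + 661 = -23303)
15128 + l = 15128 - 23303 = -8175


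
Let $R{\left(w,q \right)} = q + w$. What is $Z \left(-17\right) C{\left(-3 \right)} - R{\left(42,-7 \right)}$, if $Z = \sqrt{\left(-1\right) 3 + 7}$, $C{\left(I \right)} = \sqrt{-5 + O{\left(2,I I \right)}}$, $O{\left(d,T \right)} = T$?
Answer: $-103$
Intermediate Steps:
$C{\left(I \right)} = \sqrt{-5 + I^{2}}$ ($C{\left(I \right)} = \sqrt{-5 + I I} = \sqrt{-5 + I^{2}}$)
$Z = 2$ ($Z = \sqrt{-3 + 7} = \sqrt{4} = 2$)
$Z \left(-17\right) C{\left(-3 \right)} - R{\left(42,-7 \right)} = 2 \left(-17\right) \sqrt{-5 + \left(-3\right)^{2}} - \left(-7 + 42\right) = - 34 \sqrt{-5 + 9} - 35 = - 34 \sqrt{4} - 35 = \left(-34\right) 2 - 35 = -68 - 35 = -103$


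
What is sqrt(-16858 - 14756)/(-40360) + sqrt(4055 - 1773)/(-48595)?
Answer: -sqrt(2282)/48595 - I*sqrt(31614)/40360 ≈ -0.00098303 - 0.0044054*I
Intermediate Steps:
sqrt(-16858 - 14756)/(-40360) + sqrt(4055 - 1773)/(-48595) = sqrt(-31614)*(-1/40360) + sqrt(2282)*(-1/48595) = (I*sqrt(31614))*(-1/40360) - sqrt(2282)/48595 = -I*sqrt(31614)/40360 - sqrt(2282)/48595 = -sqrt(2282)/48595 - I*sqrt(31614)/40360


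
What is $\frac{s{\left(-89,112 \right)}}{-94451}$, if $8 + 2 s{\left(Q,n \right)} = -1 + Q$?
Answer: $\frac{7}{13493} \approx 0.00051879$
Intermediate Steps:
$s{\left(Q,n \right)} = - \frac{9}{2} + \frac{Q}{2}$ ($s{\left(Q,n \right)} = -4 + \frac{-1 + Q}{2} = -4 + \left(- \frac{1}{2} + \frac{Q}{2}\right) = - \frac{9}{2} + \frac{Q}{2}$)
$\frac{s{\left(-89,112 \right)}}{-94451} = \frac{- \frac{9}{2} + \frac{1}{2} \left(-89\right)}{-94451} = \left(- \frac{9}{2} - \frac{89}{2}\right) \left(- \frac{1}{94451}\right) = \left(-49\right) \left(- \frac{1}{94451}\right) = \frac{7}{13493}$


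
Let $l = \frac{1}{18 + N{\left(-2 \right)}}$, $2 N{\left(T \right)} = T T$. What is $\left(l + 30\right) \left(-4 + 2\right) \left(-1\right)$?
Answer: $\frac{601}{10} \approx 60.1$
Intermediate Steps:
$N{\left(T \right)} = \frac{T^{2}}{2}$ ($N{\left(T \right)} = \frac{T T}{2} = \frac{T^{2}}{2}$)
$l = \frac{1}{20}$ ($l = \frac{1}{18 + \frac{\left(-2\right)^{2}}{2}} = \frac{1}{18 + \frac{1}{2} \cdot 4} = \frac{1}{18 + 2} = \frac{1}{20} \approx 0.05$)
$\left(l + 30\right) \left(-4 + 2\right) \left(-1\right) = \left(\frac{1}{20} + 30\right) \left(-4 + 2\right) \left(-1\right) = \frac{601 \left(\left(-2\right) \left(-1\right)\right)}{20} = \frac{601}{20} \cdot 2 = \frac{601}{10}$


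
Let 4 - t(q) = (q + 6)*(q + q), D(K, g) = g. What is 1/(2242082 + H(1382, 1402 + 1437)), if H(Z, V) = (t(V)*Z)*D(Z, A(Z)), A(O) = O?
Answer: -1/30852730521062 ≈ -3.2412e-14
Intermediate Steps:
t(q) = 4 - 2*q*(6 + q) (t(q) = 4 - (q + 6)*(q + q) = 4 - (6 + q)*2*q = 4 - 2*q*(6 + q))
H(Z, V) = Z²*(4 - 12*V - 2*V²) (H(Z, V) = ((4 - 12*V - 2*V²)*Z)*Z = (Z*(4 - 12*V - 2*V²))*Z = Z²*(4 - 12*V - 2*V²))
1/(2242082 + H(1382, 1402 + 1437)) = 1/(2242082 + 2*1382²*(2 - (1402 + 1437)² - 6*(1402 + 1437))) = 1/(2242082 + 2*1909924*(2 - 1*2839² - 6*2839)) = 1/(2242082 + 2*1909924*(2 - 1*8059921 - 17034)) = 1/(2242082 + 2*1909924*(2 - 8059921 - 17034)) = 1/(2242082 + 2*1909924*(-8076953)) = 1/(2242082 - 30852732763144) = 1/(-30852730521062) = -1/30852730521062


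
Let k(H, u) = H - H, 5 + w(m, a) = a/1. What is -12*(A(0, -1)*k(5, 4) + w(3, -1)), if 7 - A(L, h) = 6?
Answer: 72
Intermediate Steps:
w(m, a) = -5 + a (w(m, a) = -5 + a/1 = -5 + a*1 = -5 + a)
A(L, h) = 1 (A(L, h) = 7 - 1*6 = 7 - 6 = 1)
k(H, u) = 0
-12*(A(0, -1)*k(5, 4) + w(3, -1)) = -12*(1*0 + (-5 - 1)) = -12*(0 - 6) = -12*(-6) = 72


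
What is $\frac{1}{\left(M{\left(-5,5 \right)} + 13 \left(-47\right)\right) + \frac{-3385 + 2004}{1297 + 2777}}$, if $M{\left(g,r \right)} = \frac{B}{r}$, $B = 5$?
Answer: $- \frac{4074}{2486521} \approx -0.0016384$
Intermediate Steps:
$M{\left(g,r \right)} = \frac{5}{r}$
$\frac{1}{\left(M{\left(-5,5 \right)} + 13 \left(-47\right)\right) + \frac{-3385 + 2004}{1297 + 2777}} = \frac{1}{\left(\frac{5}{5} + 13 \left(-47\right)\right) + \frac{-3385 + 2004}{1297 + 2777}} = \frac{1}{\left(5 \cdot \frac{1}{5} - 611\right) - \frac{1381}{4074}} = \frac{1}{\left(1 - 611\right) - \frac{1381}{4074}} = \frac{1}{-610 - \frac{1381}{4074}} = \frac{1}{- \frac{2486521}{4074}} = - \frac{4074}{2486521}$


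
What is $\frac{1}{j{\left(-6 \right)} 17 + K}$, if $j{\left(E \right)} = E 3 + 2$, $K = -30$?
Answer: $- \frac{1}{302} \approx -0.0033113$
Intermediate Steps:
$j{\left(E \right)} = 2 + 3 E$ ($j{\left(E \right)} = 3 E + 2 = 2 + 3 E$)
$\frac{1}{j{\left(-6 \right)} 17 + K} = \frac{1}{\left(2 + 3 \left(-6\right)\right) 17 - 30} = \frac{1}{\left(2 - 18\right) 17 - 30} = \frac{1}{\left(-16\right) 17 - 30} = \frac{1}{-272 - 30} = \frac{1}{-302} = - \frac{1}{302}$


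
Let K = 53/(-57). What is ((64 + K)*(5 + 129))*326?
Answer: 157043980/57 ≈ 2.7552e+6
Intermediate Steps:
K = -53/57 (K = 53*(-1/57) = -53/57 ≈ -0.92982)
((64 + K)*(5 + 129))*326 = ((64 - 53/57)*(5 + 129))*326 = ((3595/57)*134)*326 = (481730/57)*326 = 157043980/57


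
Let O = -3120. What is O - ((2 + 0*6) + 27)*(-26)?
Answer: -2366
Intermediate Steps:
O - ((2 + 0*6) + 27)*(-26) = -3120 - ((2 + 0*6) + 27)*(-26) = -3120 - ((2 + 0) + 27)*(-26) = -3120 - (2 + 27)*(-26) = -3120 - 29*(-26) = -3120 - 1*(-754) = -3120 + 754 = -2366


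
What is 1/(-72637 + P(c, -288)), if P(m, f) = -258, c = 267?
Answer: -1/72895 ≈ -1.3718e-5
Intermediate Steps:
1/(-72637 + P(c, -288)) = 1/(-72637 - 258) = 1/(-72895) = -1/72895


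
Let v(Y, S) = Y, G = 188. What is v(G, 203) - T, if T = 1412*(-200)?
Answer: 282588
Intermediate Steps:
T = -282400
v(G, 203) - T = 188 - 1*(-282400) = 188 + 282400 = 282588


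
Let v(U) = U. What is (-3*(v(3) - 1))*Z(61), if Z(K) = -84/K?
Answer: 504/61 ≈ 8.2623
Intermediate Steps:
(-3*(v(3) - 1))*Z(61) = (-3*(3 - 1))*(-84/61) = (-3*2)*(-84*1/61) = -6*(-84/61) = 504/61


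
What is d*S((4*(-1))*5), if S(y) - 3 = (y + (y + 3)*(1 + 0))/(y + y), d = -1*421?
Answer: -66097/40 ≈ -1652.4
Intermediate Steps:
d = -421
S(y) = 3 + (3 + 2*y)/(2*y) (S(y) = 3 + (y + (y + 3)*(1 + 0))/(y + y) = 3 + (y + (3 + y)*1)/((2*y)) = 3 + (y + (3 + y))*(1/(2*y)) = 3 + (3 + 2*y)*(1/(2*y)) = 3 + (3 + 2*y)/(2*y))
d*S((4*(-1))*5) = -421*(4 + 3/(2*(((4*(-1))*5)))) = -421*(4 + 3/(2*((-4*5)))) = -421*(4 + (3/2)/(-20)) = -421*(4 + (3/2)*(-1/20)) = -421*(4 - 3/40) = -421*157/40 = -66097/40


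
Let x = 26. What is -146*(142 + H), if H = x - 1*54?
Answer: -16644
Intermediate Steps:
H = -28 (H = 26 - 1*54 = 26 - 54 = -28)
-146*(142 + H) = -146*(142 - 28) = -146*114 = -16644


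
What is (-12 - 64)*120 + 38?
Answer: -9082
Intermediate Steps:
(-12 - 64)*120 + 38 = -76*120 + 38 = -9120 + 38 = -9082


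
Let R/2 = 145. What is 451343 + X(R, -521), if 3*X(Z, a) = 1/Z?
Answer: 392668411/870 ≈ 4.5134e+5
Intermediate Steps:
R = 290 (R = 2*145 = 290)
X(Z, a) = 1/(3*Z)
451343 + X(R, -521) = 451343 + (⅓)/290 = 451343 + (⅓)*(1/290) = 451343 + 1/870 = 392668411/870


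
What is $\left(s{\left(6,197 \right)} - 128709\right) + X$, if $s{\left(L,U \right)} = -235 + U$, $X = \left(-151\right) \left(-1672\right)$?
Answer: $123725$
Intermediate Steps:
$X = 252472$
$\left(s{\left(6,197 \right)} - 128709\right) + X = \left(\left(-235 + 197\right) - 128709\right) + 252472 = \left(-38 - 128709\right) + 252472 = -128747 + 252472 = 123725$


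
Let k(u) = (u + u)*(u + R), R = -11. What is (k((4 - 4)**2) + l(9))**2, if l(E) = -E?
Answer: 81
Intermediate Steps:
k(u) = 2*u*(-11 + u) (k(u) = (u + u)*(u - 11) = (2*u)*(-11 + u) = 2*u*(-11 + u))
(k((4 - 4)**2) + l(9))**2 = (2*(4 - 4)**2*(-11 + (4 - 4)**2) - 1*9)**2 = (2*0**2*(-11 + 0**2) - 9)**2 = (2*0*(-11 + 0) - 9)**2 = (2*0*(-11) - 9)**2 = (0 - 9)**2 = (-9)**2 = 81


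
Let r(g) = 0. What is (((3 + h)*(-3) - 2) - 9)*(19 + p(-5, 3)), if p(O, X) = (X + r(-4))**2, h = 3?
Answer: -812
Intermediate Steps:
p(O, X) = X**2 (p(O, X) = (X + 0)**2 = X**2)
(((3 + h)*(-3) - 2) - 9)*(19 + p(-5, 3)) = (((3 + 3)*(-3) - 2) - 9)*(19 + 3**2) = ((6*(-3) - 2) - 9)*(19 + 9) = ((-18 - 2) - 9)*28 = (-20 - 9)*28 = -29*28 = -812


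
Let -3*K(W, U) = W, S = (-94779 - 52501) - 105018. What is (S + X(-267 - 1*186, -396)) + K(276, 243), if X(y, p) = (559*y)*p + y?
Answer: 100025049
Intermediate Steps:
X(y, p) = y + 559*p*y (X(y, p) = 559*p*y + y = y + 559*p*y)
S = -252298 (S = -147280 - 105018 = -252298)
K(W, U) = -W/3
(S + X(-267 - 1*186, -396)) + K(276, 243) = (-252298 + (-267 - 1*186)*(1 + 559*(-396))) - 1/3*276 = (-252298 + (-267 - 186)*(1 - 221364)) - 92 = (-252298 - 453*(-221363)) - 92 = (-252298 + 100277439) - 92 = 100025141 - 92 = 100025049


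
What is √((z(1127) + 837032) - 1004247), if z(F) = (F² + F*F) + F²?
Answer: 2*√910793 ≈ 1908.7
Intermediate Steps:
z(F) = 3*F² (z(F) = (F² + F²) + F² = 2*F² + F² = 3*F²)
√((z(1127) + 837032) - 1004247) = √((3*1127² + 837032) - 1004247) = √((3*1270129 + 837032) - 1004247) = √((3810387 + 837032) - 1004247) = √(4647419 - 1004247) = √3643172 = 2*√910793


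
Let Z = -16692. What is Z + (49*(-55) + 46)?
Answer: -19341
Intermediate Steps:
Z + (49*(-55) + 46) = -16692 + (49*(-55) + 46) = -16692 + (-2695 + 46) = -16692 - 2649 = -19341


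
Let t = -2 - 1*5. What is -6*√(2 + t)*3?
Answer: -18*I*√5 ≈ -40.249*I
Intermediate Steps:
t = -7 (t = -2 - 5 = -7)
-6*√(2 + t)*3 = -6*√(2 - 7)*3 = -6*I*√5*3 = -18*I*√5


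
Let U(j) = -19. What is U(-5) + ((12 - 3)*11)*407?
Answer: 40274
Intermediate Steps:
U(-5) + ((12 - 3)*11)*407 = -19 + ((12 - 3)*11)*407 = -19 + (9*11)*407 = -19 + 99*407 = -19 + 40293 = 40274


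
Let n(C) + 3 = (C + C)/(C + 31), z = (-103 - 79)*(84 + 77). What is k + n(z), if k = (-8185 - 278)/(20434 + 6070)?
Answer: -1021875809/775798584 ≈ -1.3172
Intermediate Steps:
k = -8463/26504 ≈ -0.31931
z = -29302 (z = -182*161 = -29302)
n(C) = -3 + 2*C/(31 + C) (n(C) = -3 + (C + C)/(C + 31) = -3 + (2*C)/(31 + C) = -3 + 2*C/(31 + C))
k + n(z) = -8463/26504 + (-93 - 1*(-29302))/(31 - 29302) = -8463/26504 + (-93 + 29302)/(-29271) = -8463/26504 - 1/29271*29209 = -8463/26504 - 29209/29271 = -1021875809/775798584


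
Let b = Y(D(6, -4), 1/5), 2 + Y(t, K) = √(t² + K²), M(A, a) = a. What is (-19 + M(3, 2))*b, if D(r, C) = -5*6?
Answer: 34 - 17*√22501/5 ≈ -476.01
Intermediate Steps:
D(r, C) = -30
Y(t, K) = -2 + √(K² + t²) (Y(t, K) = -2 + √(t² + K²) = -2 + √(K² + t²))
b = -2 + √22501/5 (b = -2 + √((1/5)² + (-30)²) = -2 + √((⅕)² + 900) = -2 + √(1/25 + 900) = -2 + √(22501/25) = -2 + √22501/5 ≈ 28.001)
(-19 + M(3, 2))*b = (-19 + 2)*(-2 + √22501/5) = -17*(-2 + √22501/5) = 34 - 17*√22501/5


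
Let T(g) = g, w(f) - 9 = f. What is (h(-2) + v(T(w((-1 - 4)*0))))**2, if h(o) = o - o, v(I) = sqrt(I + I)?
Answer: 18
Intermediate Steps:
w(f) = 9 + f
v(I) = sqrt(2)*sqrt(I) (v(I) = sqrt(2*I) = sqrt(2)*sqrt(I))
h(o) = 0
(h(-2) + v(T(w((-1 - 4)*0))))**2 = (0 + sqrt(2)*sqrt(9 + (-1 - 4)*0))**2 = (0 + sqrt(2)*sqrt(9 - 5*0))**2 = (0 + sqrt(2)*sqrt(9 + 0))**2 = (0 + sqrt(2)*sqrt(9))**2 = (0 + sqrt(2)*3)**2 = (0 + 3*sqrt(2))**2 = (3*sqrt(2))**2 = 18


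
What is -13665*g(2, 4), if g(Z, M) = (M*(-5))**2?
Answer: -5466000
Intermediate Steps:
g(Z, M) = 25*M**2 (g(Z, M) = (-5*M)**2 = 25*M**2)
-13665*g(2, 4) = -341625*4**2 = -341625*16 = -13665*400 = -5466000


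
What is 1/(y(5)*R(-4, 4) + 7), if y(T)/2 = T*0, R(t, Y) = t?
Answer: 1/7 ≈ 0.14286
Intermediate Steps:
y(T) = 0 (y(T) = 2*(T*0) = 2*0 = 0)
1/(y(5)*R(-4, 4) + 7) = 1/(0*(-4) + 7) = 1/(0 + 7) = 1/7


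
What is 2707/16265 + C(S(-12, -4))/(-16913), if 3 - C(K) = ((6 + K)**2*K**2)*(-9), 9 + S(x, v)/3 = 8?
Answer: 33877511/275089945 ≈ 0.12315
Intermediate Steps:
S(x, v) = -3 (S(x, v) = -27 + 3*8 = -27 + 24 = -3)
C(K) = 3 + 9*K**2*(6 + K)**2 (C(K) = 3 - (6 + K)**2*K**2*(-9) = 3 - K**2*(6 + K)**2*(-9) = 3 - (-9)*K**2*(6 + K)**2 = 3 + 9*K**2*(6 + K)**2)
2707/16265 + C(S(-12, -4))/(-16913) = 2707/16265 + (3 + 9*(-3)**2*(6 - 3)**2)/(-16913) = 2707*(1/16265) + (3 + 9*9*3**2)*(-1/16913) = 2707/16265 + (3 + 9*9*9)*(-1/16913) = 2707/16265 + (3 + 729)*(-1/16913) = 2707/16265 + 732*(-1/16913) = 2707/16265 - 732/16913 = 33877511/275089945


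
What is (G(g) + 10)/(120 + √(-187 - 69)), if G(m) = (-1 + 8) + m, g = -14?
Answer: 45/1832 - 3*I/916 ≈ 0.024563 - 0.0032751*I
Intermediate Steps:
G(m) = 7 + m
(G(g) + 10)/(120 + √(-187 - 69)) = ((7 - 14) + 10)/(120 + √(-187 - 69)) = (-7 + 10)/(120 + √(-256)) = 3/(120 + 16*I) = 3*((120 - 16*I)/14656) = 3*(120 - 16*I)/14656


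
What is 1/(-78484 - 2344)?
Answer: -1/80828 ≈ -1.2372e-5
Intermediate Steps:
1/(-78484 - 2344) = 1/(-80828) = -1/80828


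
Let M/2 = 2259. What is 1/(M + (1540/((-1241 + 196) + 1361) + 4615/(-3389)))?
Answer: 267731/1210548838 ≈ 0.00022116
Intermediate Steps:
M = 4518 (M = 2*2259 = 4518)
1/(M + (1540/((-1241 + 196) + 1361) + 4615/(-3389))) = 1/(4518 + (1540/((-1241 + 196) + 1361) + 4615/(-3389))) = 1/(4518 + (1540/(-1045 + 1361) + 4615*(-1/3389))) = 1/(4518 + (1540/316 - 4615/3389)) = 1/(4518 + (1540*(1/316) - 4615/3389)) = 1/(4518 + (385/79 - 4615/3389)) = 1/(4518 + 940180/267731) = 1/(1210548838/267731) = 267731/1210548838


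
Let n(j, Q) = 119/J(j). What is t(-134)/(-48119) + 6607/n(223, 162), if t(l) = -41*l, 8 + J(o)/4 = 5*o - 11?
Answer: 1393770415686/5726161 ≈ 2.4340e+5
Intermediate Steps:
J(o) = -76 + 20*o (J(o) = -32 + 4*(5*o - 11) = -32 + 4*(-11 + 5*o) = -32 + (-44 + 20*o) = -76 + 20*o)
n(j, Q) = 119/(-76 + 20*j)
t(-134)/(-48119) + 6607/n(223, 162) = -41*(-134)/(-48119) + 6607/((119/(4*(-19 + 5*223)))) = 5494*(-1/48119) + 6607/((119/(4*(-19 + 1115)))) = -5494/48119 + 6607/(((119/4)/1096)) = -5494/48119 + 6607/(((119/4)*(1/1096))) = -5494/48119 + 6607/(119/4384) = -5494/48119 + 6607*(4384/119) = -5494/48119 + 28965088/119 = 1393770415686/5726161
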